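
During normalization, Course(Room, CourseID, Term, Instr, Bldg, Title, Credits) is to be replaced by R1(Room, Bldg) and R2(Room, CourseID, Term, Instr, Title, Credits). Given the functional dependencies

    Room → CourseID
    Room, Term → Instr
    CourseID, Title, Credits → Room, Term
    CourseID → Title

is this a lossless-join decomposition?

No

Common attributes: R1 ∩ R2 = {Room}.
Closure of {Room}: Room → CourseID applies, adding CourseID; CourseID → Title applies, adding Title. So (Room)⁺ = {Room, CourseID, Title}.
The closure contains neither all of R1 = {Room, Bldg} nor all of R2 = {Room, CourseID, Term, Instr, Title, Credits}, so the common attributes are not a superkey of either fragment. The join is lossy.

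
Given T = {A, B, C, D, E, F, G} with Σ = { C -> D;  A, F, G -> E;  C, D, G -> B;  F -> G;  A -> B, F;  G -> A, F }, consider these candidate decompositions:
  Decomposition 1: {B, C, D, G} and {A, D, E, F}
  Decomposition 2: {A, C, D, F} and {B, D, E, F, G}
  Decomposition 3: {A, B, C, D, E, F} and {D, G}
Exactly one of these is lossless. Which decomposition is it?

Decomposition 1: common = {D}, closure = {D} → lossy.
Decomposition 2: common = {D, F}, closure = {A, B, D, E, F, G} → lossless.
Decomposition 3: common = {D}, closure = {D} → lossy.

Decomposition 2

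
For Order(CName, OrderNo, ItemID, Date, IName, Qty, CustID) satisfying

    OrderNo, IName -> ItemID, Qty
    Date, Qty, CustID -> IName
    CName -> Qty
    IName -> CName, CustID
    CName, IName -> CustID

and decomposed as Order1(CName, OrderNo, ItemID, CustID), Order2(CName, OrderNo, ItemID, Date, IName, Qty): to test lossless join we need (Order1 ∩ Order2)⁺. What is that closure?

Order1 ∩ Order2 = {CName, OrderNo, ItemID}.
CName → Qty applies, adding Qty
Closure: {CName, OrderNo, ItemID, Qty}.

CName, OrderNo, ItemID, Qty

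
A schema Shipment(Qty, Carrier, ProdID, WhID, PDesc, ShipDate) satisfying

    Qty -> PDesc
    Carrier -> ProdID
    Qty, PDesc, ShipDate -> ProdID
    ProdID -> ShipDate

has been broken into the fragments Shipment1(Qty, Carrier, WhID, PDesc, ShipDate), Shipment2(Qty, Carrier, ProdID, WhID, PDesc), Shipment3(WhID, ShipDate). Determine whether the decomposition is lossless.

Yes

Chase test. Columns are Qty, Carrier, ProdID, WhID, PDesc, ShipDate; row i has aⱼ where attribute j ∈ Shipmenti, else bᵢⱼ.
Initial tableau (one row per fragment):
  row 1: a1 a2 b13 a4 a5 a6
  row 2: a1 a2 a3 a4 a5 b26
  row 3: b31 b32 b33 a4 b35 a6
Rows 1 and 2 agree on Carrier; apply Carrier→ProdID and equate their ProdID entries.
Rows 1 and 2 agree on ProdID; apply ProdID→ShipDate and equate their ShipDate entries.
Row 1 is now all distinguished symbols — the join is lossless.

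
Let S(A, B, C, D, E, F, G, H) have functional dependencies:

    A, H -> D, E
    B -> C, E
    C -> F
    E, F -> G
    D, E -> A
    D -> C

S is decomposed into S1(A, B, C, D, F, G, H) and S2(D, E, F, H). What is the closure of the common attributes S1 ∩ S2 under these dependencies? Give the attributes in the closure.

S1 ∩ S2 = {D, F, H}.
D → C applies, adding C
Closure: {C, D, F, H}.

C, D, F, H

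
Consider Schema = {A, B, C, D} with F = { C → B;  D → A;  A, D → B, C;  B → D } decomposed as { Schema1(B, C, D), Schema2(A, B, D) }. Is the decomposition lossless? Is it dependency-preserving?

Lossless test: (B, D)⁺ = {A, B, C, D}, which contains all of one fragment — lossless.
Dependency preservation: A, D → B, C is not contained in any single fragment, but the restricted closure of its left-hand side across the fragments still reaches the right-hand side; the remaining FDs each lie inside some fragment. All dependencies are preserved.

lossless and dependency-preserving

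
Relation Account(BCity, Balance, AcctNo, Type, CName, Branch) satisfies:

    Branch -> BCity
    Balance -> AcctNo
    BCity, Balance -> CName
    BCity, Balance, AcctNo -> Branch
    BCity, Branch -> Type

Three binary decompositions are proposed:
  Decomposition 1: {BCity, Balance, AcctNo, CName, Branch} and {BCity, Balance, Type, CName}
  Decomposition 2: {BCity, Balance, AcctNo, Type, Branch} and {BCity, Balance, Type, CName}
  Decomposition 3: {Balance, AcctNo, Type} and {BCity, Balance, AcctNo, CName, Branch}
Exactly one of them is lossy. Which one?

Decomposition 3

Decomposition 1: common = {BCity, Balance, CName}, closure = {BCity, Balance, AcctNo, Type, CName, Branch} → lossless.
Decomposition 2: common = {BCity, Balance, Type}, closure = {BCity, Balance, AcctNo, Type, CName, Branch} → lossless.
Decomposition 3: common = {Balance, AcctNo}, closure = {Balance, AcctNo} → lossy.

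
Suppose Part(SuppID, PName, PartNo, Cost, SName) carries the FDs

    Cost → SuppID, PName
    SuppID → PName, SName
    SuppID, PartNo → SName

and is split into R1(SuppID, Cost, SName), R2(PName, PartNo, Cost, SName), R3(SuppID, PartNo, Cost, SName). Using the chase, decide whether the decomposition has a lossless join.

Chase test. Columns are SuppID, PName, PartNo, Cost, SName; row i has aⱼ where attribute j ∈ Ri, else bᵢⱼ.
Initial tableau (one row per fragment):
  row 1: a1 b12 b13 a4 a5
  row 2: b21 a2 a3 a4 a5
  row 3: a1 b32 a3 a4 a5
Rows 1 and 2 agree on Cost; apply Cost→SuppID, PName and equate their SuppID, PName entries.
Rows 1 and 3 agree on Cost; apply Cost→SuppID, PName and equate their SuppID, PName entries.
Row 2 is now all distinguished symbols — the join is lossless.

Yes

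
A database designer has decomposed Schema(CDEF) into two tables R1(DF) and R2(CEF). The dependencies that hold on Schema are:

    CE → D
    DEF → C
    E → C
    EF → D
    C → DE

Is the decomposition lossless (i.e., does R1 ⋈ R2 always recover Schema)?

No

Common attributes: R1 ∩ R2 = {F}.
No dependency enlarges {F}, so (F)⁺ = {F}.
The closure contains neither all of R1 = {DF} nor all of R2 = {CEF}, so the common attributes are not a superkey of either fragment. The join is lossy.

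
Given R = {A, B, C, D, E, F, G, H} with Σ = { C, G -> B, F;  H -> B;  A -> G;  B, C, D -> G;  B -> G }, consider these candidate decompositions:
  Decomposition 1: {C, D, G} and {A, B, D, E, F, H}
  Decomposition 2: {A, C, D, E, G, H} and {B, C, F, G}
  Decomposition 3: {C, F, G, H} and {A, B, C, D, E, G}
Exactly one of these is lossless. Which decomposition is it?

Decomposition 2

Decomposition 1: common = {D}, closure = {D} → lossy.
Decomposition 2: common = {C, G}, closure = {B, C, F, G} → lossless.
Decomposition 3: common = {C, G}, closure = {B, C, F, G} → lossy.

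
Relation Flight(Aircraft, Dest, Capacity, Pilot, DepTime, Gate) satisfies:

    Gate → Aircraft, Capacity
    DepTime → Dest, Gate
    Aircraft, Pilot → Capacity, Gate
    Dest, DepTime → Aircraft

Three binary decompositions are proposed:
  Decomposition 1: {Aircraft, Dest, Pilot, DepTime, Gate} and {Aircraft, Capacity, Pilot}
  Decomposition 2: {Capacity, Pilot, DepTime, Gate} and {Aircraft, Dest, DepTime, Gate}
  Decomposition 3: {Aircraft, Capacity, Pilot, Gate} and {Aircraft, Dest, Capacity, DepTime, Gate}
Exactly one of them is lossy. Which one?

Decomposition 1: common = {Aircraft, Pilot}, closure = {Aircraft, Capacity, Pilot, Gate} → lossless.
Decomposition 2: common = {DepTime, Gate}, closure = {Aircraft, Dest, Capacity, DepTime, Gate} → lossless.
Decomposition 3: common = {Aircraft, Capacity, Gate}, closure = {Aircraft, Capacity, Gate} → lossy.

Decomposition 3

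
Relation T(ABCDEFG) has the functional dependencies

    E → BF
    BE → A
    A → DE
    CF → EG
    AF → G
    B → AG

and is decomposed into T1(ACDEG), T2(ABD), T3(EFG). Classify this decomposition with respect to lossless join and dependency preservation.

lossless but not dependency-preserving

Lossless test (chase): Rows 1 and 3 agree on E; apply E→BF and equate their BF entries. Rows 1 and 3 agree on BE; apply BE→A and equate their A entries. Rows 1 and 2 agree on A; apply A→DE and equate their DE entries. Rows 1 and 3 agree on A; apply A→DE and equate their DE entries. Rows 1 and 2 agree on E; apply E→BF and equate their BF entries. Rows 1 and 2 agree on AF; apply AF→G and equate their G entries. Row 1 is now all distinguished symbols — the join is lossless.
Dependency preservation: the restricted closure of {CF} across the fragments never reaches {EG}, so CF → EG cannot be enforced without a join — not preserved.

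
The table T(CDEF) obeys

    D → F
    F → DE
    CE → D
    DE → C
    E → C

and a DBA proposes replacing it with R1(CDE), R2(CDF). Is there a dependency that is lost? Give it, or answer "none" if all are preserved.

D → F lies within R2.
F → DE: restricted closure across fragments reaches DE.
CE → D lies within R1.
DE → C lies within R1.
E → C lies within R1.
Every dependency is enforceable on the fragments, so the decomposition is dependency-preserving.

none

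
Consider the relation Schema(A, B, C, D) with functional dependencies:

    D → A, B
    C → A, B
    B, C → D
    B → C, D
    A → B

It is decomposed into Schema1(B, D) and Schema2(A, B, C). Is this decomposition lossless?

Common attributes: Schema1 ∩ Schema2 = {B}.
Closure of {B}: B → C, D applies, adding C, D; D → A, B applies, adding A. So (B)⁺ = {A, B, C, D}.
This closure contains every attribute of Schema1, so Schema1 ∩ Schema2 → Schema1. The join is lossless.

Yes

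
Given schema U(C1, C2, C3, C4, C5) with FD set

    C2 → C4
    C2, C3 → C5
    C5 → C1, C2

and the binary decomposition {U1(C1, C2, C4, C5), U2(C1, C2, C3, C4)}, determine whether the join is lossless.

No

Common attributes: U1 ∩ U2 = {C1, C2, C4}.
No dependency enlarges {C1, C2, C4}, so (C1, C2, C4)⁺ = {C1, C2, C4}.
The closure contains neither all of U1 = {C1, C2, C4, C5} nor all of U2 = {C1, C2, C3, C4}, so the common attributes are not a superkey of either fragment. The join is lossy.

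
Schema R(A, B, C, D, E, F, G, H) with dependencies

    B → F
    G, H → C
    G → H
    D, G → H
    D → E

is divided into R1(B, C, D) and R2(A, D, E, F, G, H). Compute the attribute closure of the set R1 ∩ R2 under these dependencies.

D, E

R1 ∩ R2 = {D}.
D → E applies, adding E
Closure: {D, E}.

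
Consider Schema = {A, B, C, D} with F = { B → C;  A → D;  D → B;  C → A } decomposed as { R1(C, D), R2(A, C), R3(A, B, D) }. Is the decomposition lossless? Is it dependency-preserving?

Lossless test (chase): Rows 2 and 3 agree on A; apply A→D and equate their D entries. Rows 1 and 2 agree on D; apply D→B and equate their B entries. Rows 1 and 3 agree on D; apply D→B and equate their B entries. Rows 1 and 2 agree on C; apply C→A and equate their A entries. Rows 1 and 3 agree on B; apply B→C and equate their C entries. Row 1 is now all distinguished symbols — the join is lossless.
Dependency preservation: B → C is not contained in any single fragment, but the restricted closure of its left-hand side across the fragments still reaches the right-hand side; the remaining FDs each lie inside some fragment. All dependencies are preserved.

lossless and dependency-preserving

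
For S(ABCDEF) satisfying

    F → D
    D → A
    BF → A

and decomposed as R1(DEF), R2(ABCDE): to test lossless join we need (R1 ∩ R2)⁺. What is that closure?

ADE

R1 ∩ R2 = {DE}.
D → A applies, adding A
Closure: {ADE}.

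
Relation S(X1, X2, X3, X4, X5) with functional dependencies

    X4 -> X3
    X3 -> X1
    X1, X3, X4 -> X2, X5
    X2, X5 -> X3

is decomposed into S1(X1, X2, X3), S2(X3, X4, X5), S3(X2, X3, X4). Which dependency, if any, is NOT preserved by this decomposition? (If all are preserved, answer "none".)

X2, X5 -> X3

Check X2, X5 → X3: no single fragment contains all of {X2, X3, X5}, and the restricted closure of {X2, X5} across the fragments never reaches {X3}.
X4 → X3 is preserved.
X3 → X1 is preserved.
X1, X3, X4 → X2, X5 is preserved.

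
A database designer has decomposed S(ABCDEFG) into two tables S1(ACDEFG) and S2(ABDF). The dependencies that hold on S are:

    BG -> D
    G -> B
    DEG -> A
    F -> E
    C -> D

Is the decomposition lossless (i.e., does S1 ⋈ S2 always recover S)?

No

Common attributes: S1 ∩ S2 = {ADF}.
Closure of {ADF}: F → E applies, adding E. So (ADF)⁺ = {ADEF}.
The closure contains neither all of S1 = {ACDEFG} nor all of S2 = {ABDF}, so the common attributes are not a superkey of either fragment. The join is lossy.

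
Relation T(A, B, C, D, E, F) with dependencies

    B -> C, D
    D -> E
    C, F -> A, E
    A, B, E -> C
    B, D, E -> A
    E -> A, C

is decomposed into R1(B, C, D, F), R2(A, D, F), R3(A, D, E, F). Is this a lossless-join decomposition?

Chase test. Columns are A, B, C, D, E, F; row i has aⱼ where attribute j ∈ Ri, else bᵢⱼ.
Initial tableau (one row per fragment):
  row 1: b11 a2 a3 a4 b15 a6
  row 2: a1 b22 b23 a4 b25 a6
  row 3: a1 b32 b33 a4 a5 a6
Rows 1 and 2 agree on D; apply D→E and equate their E entries.
Rows 1 and 3 agree on D; apply D→E and equate their E entries.
Rows 1 and 2 agree on E; apply E→A, C and equate their A, C entries.
Rows 1 and 3 agree on E; apply E→A, C and equate their A, C entries.
Row 1 is now all distinguished symbols — the join is lossless.

Yes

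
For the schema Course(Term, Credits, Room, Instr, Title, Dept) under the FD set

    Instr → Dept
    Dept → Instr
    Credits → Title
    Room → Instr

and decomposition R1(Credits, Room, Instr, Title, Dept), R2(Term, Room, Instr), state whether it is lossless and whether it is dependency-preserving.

lossy but dependency-preserving

Lossless test: (Room, Instr)⁺ = {Room, Instr, Dept}, which is a superkey of neither fragment — lossy.
Dependency preservation: every FD's attributes lie within a single fragment, so each can be enforced locally — preserved.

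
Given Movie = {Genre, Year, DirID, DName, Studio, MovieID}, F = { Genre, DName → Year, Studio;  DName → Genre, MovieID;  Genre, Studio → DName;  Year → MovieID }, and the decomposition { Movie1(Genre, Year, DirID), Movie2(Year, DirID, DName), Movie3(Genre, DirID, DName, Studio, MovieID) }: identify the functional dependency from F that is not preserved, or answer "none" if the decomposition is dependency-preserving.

Year → MovieID

Check Year → MovieID: no single fragment contains all of {Year, MovieID}, and the restricted closure of {Year} across the fragments never reaches {MovieID}.
Genre, DName → Year, Studio is preserved.
DName → Genre, MovieID is preserved.
Genre, Studio → DName is preserved.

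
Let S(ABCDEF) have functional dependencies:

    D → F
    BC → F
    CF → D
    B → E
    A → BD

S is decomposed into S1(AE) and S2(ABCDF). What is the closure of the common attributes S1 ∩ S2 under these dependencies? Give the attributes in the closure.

ABDEF

S1 ∩ S2 = {A}.
A → BD applies, adding BD
D → F applies, adding F
B → E applies, adding E
Closure: {ABDEF}.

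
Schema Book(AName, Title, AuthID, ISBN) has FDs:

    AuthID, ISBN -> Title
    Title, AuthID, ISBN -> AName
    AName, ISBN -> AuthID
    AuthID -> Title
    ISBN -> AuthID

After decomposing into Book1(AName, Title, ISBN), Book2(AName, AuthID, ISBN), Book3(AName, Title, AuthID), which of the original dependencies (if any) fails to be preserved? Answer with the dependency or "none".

AuthID, ISBN → Title: restricted closure across fragments reaches Title.
Title, AuthID, ISBN → AName: restricted closure across fragments reaches AName.
AName, ISBN → AuthID lies within Book2.
AuthID → Title lies within Book3.
ISBN → AuthID lies within Book2.
Every dependency is enforceable on the fragments, so the decomposition is dependency-preserving.

none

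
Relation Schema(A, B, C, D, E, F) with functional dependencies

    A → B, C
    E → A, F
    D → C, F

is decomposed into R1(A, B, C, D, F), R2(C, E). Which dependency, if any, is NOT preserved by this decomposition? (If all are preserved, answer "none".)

E → A, F

Check E → A, F: no single fragment contains all of {A, E, F}, and the restricted closure of {E} across the fragments never reaches {A, F}.
A → B, C is preserved.
D → C, F is preserved.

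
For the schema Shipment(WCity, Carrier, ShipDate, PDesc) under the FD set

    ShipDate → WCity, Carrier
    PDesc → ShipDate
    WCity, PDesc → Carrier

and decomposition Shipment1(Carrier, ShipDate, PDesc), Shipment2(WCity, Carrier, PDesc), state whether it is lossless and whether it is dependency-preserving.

lossless but not dependency-preserving

Lossless test: (Carrier, PDesc)⁺ = {WCity, Carrier, ShipDate, PDesc}, which contains all of one fragment — lossless.
Dependency preservation: the restricted closure of {ShipDate} across the fragments never reaches {WCity, Carrier}, so ShipDate → WCity, Carrier cannot be enforced without a join — not preserved.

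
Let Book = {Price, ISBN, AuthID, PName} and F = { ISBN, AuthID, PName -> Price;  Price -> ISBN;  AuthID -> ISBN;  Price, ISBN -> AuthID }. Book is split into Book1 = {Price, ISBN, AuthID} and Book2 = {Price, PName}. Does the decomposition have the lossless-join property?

Yes

Common attributes: Book1 ∩ Book2 = {Price}.
Closure of {Price}: Price → ISBN applies, adding ISBN; Price, ISBN → AuthID applies, adding AuthID. So (Price)⁺ = {Price, ISBN, AuthID}.
This closure contains every attribute of Book1, so Book1 ∩ Book2 → Book1. The join is lossless.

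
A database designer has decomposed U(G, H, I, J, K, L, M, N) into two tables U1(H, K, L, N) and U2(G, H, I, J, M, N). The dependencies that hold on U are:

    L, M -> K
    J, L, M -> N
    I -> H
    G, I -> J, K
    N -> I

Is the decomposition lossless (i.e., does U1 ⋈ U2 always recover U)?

No

Common attributes: U1 ∩ U2 = {H, N}.
Closure of {H, N}: N → I applies, adding I. So (H, N)⁺ = {H, I, N}.
The closure contains neither all of U1 = {H, K, L, N} nor all of U2 = {G, H, I, J, M, N}, so the common attributes are not a superkey of either fragment. The join is lossy.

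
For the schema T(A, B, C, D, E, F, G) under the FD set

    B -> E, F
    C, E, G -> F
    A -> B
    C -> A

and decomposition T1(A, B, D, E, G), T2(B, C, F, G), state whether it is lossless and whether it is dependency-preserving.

Lossless test: (B, G)⁺ = {B, E, F, G}, which is a superkey of neither fragment — lossy.
Dependency preservation: the restricted closure of {C} across the fragments never reaches {A}, so C → A cannot be enforced without a join — not preserved.

lossy and not dependency-preserving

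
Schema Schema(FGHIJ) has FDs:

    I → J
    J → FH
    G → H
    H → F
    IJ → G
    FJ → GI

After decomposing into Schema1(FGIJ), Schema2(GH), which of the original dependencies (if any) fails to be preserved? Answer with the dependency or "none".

H → F

Check H → F: no single fragment contains all of {FH}, and the restricted closure of {H} across the fragments never reaches {F}.
I → J is preserved.
J → FH is preserved.
G → H is preserved.
IJ → G is preserved.
FJ → GI is preserved.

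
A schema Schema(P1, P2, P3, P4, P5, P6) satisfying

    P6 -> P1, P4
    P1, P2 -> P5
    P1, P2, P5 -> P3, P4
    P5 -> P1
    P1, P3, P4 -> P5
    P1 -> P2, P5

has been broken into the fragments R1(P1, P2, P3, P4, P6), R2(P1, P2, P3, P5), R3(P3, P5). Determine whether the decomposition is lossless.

Chase test. Columns are P1, P2, P3, P4, P5, P6; row i has aⱼ where attribute j ∈ Ri, else bᵢⱼ.
Initial tableau (one row per fragment):
  row 1: a1 a2 a3 a4 b15 a6
  row 2: a1 a2 a3 b24 a5 b26
  row 3: b31 b32 a3 b34 a5 b36
Rows 1 and 2 agree on P1, P2; apply P1, P2→P5 and equate their P5 entries.
Rows 1 and 2 agree on P1, P2, P5; apply P1, P2, P5→P3, P4 and equate their P3, P4 entries.
Rows 1 and 3 agree on P5; apply P5→P1 and equate their P1 entries.
Rows 1 and 3 agree on P1; apply P1→P2, P5 and equate their P2, P5 entries.
Rows 1 and 3 agree on P1, P2, P5; apply P1, P2, P5→P3, P4 and equate their P3, P4 entries.
Row 1 is now all distinguished symbols — the join is lossless.

Yes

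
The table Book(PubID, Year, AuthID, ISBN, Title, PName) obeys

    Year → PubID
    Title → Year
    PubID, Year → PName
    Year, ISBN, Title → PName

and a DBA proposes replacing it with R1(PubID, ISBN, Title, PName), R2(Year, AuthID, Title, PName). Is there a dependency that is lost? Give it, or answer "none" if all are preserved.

Check Year → PubID: no single fragment contains all of {PubID, Year}, and the restricted closure of {Year} across the fragments never reaches {PubID}.
Title → Year is preserved.
PubID, Year → PName is preserved.
Year, ISBN, Title → PName is preserved.

Year → PubID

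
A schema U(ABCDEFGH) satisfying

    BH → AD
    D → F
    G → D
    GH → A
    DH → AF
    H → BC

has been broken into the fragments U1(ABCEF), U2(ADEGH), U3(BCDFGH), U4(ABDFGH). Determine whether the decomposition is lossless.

Yes

Chase test. Columns are ABCDEFGH; row i has aⱼ where attribute j ∈ Ui, else bᵢⱼ.
Initial tableau (one row per fragment):
  row 1: a1 a2 a3 b14 a5 a6 b17 b18
  row 2: a1 b22 b23 a4 a5 b26 a7 a8
  row 3: b31 a2 a3 a4 b35 a6 a7 a8
  row 4: a1 a2 b43 a4 b45 a6 a7 a8
Rows 3 and 4 agree on BH; apply BH→AD and equate their AD entries.
Rows 2 and 3 agree on D; apply D→F and equate their F entries.
Rows 2 and 3 agree on H; apply H→BC and equate their BC entries.
Rows 2 and 4 agree on H; apply H→BC and equate their BC entries.
Row 2 is now all distinguished symbols — the join is lossless.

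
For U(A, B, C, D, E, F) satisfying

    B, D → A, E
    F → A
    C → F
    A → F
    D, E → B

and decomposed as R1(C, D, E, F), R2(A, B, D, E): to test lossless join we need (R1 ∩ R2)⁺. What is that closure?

A, B, D, E, F

R1 ∩ R2 = {D, E}.
D, E → B applies, adding B
B, D → A, E applies, adding A
A → F applies, adding F
Closure: {A, B, D, E, F}.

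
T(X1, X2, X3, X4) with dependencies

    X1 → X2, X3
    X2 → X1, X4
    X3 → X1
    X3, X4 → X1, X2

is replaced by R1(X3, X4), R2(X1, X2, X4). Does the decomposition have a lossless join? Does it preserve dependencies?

Lossless test: (X4)⁺ = {X4}, which is a superkey of neither fragment — lossy.
Dependency preservation: the restricted closure of {X1} across the fragments never reaches {X2, X3}, so X1 → X2, X3 cannot be enforced without a join — not preserved.

lossy and not dependency-preserving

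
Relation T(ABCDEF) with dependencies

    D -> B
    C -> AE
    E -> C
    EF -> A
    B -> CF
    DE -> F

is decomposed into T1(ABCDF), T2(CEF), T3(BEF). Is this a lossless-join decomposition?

Yes

Chase test. Columns are ABCDEF; row i has aⱼ where attribute j ∈ Ti, else bᵢⱼ.
Initial tableau (one row per fragment):
  row 1: a1 a2 a3 a4 b15 a6
  row 2: b21 b22 a3 b24 a5 a6
  row 3: b31 a2 b33 b34 a5 a6
Rows 1 and 2 agree on C; apply C→AE and equate their AE entries.
Rows 1 and 3 agree on E; apply E→C and equate their C entries.
Rows 1 and 3 agree on EF; apply EF→A and equate their A entries.
Row 1 is now all distinguished symbols — the join is lossless.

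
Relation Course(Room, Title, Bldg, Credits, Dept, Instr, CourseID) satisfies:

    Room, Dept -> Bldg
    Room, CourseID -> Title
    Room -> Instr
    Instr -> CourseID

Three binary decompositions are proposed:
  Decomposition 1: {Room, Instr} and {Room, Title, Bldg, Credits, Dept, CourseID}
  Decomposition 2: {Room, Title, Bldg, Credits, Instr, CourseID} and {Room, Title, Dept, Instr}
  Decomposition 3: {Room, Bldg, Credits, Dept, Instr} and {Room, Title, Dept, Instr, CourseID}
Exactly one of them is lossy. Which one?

Decomposition 1: common = {Room}, closure = {Room, Title, Instr, CourseID} → lossless.
Decomposition 2: common = {Room, Title, Instr}, closure = {Room, Title, Instr, CourseID} → lossy.
Decomposition 3: common = {Room, Dept, Instr}, closure = {Room, Title, Bldg, Dept, Instr, CourseID} → lossless.

Decomposition 2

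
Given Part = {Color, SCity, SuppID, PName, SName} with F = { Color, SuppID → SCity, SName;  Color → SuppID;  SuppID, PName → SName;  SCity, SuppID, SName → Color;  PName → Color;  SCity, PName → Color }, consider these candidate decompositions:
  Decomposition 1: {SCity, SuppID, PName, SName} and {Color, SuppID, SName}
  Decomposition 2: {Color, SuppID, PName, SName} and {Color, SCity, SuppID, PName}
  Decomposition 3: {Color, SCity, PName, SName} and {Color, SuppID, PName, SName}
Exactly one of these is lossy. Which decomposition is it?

Decomposition 1: common = {SuppID, SName}, closure = {SuppID, SName} → lossy.
Decomposition 2: common = {Color, SuppID, PName}, closure = {Color, SCity, SuppID, PName, SName} → lossless.
Decomposition 3: common = {Color, PName, SName}, closure = {Color, SCity, SuppID, PName, SName} → lossless.

Decomposition 1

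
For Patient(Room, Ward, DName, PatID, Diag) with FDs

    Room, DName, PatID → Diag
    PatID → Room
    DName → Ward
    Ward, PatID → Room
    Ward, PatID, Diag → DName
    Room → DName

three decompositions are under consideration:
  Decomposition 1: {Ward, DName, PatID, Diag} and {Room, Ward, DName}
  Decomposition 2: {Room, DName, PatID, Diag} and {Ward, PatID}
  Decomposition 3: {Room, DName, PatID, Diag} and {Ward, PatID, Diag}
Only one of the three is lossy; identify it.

Decomposition 1: common = {Ward, DName}, closure = {Ward, DName} → lossy.
Decomposition 2: common = {PatID}, closure = {Room, Ward, DName, PatID, Diag} → lossless.
Decomposition 3: common = {PatID, Diag}, closure = {Room, Ward, DName, PatID, Diag} → lossless.

Decomposition 1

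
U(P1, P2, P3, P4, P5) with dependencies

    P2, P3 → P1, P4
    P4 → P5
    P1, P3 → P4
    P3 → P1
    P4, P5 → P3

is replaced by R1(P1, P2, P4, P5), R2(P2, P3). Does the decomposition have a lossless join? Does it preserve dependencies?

Lossless test: (P2)⁺ = {P2}, which is a superkey of neither fragment — lossy.
Dependency preservation: the restricted closure of {P2, P3} across the fragments never reaches {P1, P4}, so P2, P3 → P1, P4 cannot be enforced without a join — not preserved.

lossy and not dependency-preserving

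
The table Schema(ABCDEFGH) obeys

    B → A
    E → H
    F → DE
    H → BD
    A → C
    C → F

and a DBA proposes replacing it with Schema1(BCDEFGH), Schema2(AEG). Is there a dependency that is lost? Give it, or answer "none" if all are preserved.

none

B → A: restricted closure across fragments reaches A.
E → H lies within Schema1.
F → DE lies within Schema1.
H → BD lies within Schema1.
A → C: restricted closure across fragments reaches C.
C → F lies within Schema1.
Every dependency is enforceable on the fragments, so the decomposition is dependency-preserving.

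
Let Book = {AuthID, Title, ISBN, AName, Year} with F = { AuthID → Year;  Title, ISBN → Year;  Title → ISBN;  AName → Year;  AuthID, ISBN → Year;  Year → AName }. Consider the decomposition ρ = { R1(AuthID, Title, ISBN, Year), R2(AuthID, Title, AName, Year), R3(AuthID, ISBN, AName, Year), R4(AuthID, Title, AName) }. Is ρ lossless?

Chase test. Columns are AuthID, Title, ISBN, AName, Year; row i has aⱼ where attribute j ∈ Ri, else bᵢⱼ.
Initial tableau (one row per fragment):
  row 1: a1 a2 a3 b14 a5
  row 2: a1 a2 b23 a4 a5
  row 3: a1 b32 a3 a4 a5
  row 4: a1 a2 b43 a4 b45
Rows 1 and 4 agree on AuthID; apply AuthID→Year and equate their Year entries.
Rows 1 and 2 agree on Title; apply Title→ISBN and equate their ISBN entries.
Rows 1 and 4 agree on Title; apply Title→ISBN and equate their ISBN entries.
Rows 1 and 2 agree on Year; apply Year→AName and equate their AName entries.
Row 1 is now all distinguished symbols — the join is lossless.

Yes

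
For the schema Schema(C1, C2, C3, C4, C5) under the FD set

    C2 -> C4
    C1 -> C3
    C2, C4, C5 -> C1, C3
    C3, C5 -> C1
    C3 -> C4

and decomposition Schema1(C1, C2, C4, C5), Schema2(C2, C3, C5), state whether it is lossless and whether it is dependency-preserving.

lossless but not dependency-preserving

Lossless test: (C2, C5)⁺ = {C1, C2, C3, C4, C5}, which contains all of one fragment — lossless.
Dependency preservation: the restricted closure of {C1} across the fragments never reaches {C3}, so C1 → C3 cannot be enforced without a join — not preserved.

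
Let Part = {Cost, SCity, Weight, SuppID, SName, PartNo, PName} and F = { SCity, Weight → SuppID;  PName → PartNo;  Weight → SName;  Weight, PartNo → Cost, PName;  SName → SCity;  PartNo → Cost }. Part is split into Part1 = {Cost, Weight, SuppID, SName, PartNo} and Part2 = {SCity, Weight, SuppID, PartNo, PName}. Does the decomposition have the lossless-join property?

Common attributes: Part1 ∩ Part2 = {Weight, SuppID, PartNo}.
Closure of {Weight, SuppID, PartNo}: Weight → SName applies, adding SName; Weight, PartNo → Cost, PName applies, adding Cost, PName; SName → SCity applies, adding SCity. So (Weight, SuppID, PartNo)⁺ = {Cost, SCity, Weight, SuppID, SName, PartNo, PName}.
This closure contains every attribute of Part1, so Part1 ∩ Part2 → Part1. The join is lossless.

Yes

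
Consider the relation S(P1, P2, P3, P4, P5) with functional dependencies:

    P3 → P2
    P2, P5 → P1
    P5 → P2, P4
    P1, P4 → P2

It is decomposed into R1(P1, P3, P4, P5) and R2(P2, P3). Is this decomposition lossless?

Yes

Common attributes: R1 ∩ R2 = {P3}.
Closure of {P3}: P3 → P2 applies, adding P2. So (P3)⁺ = {P2, P3}.
This closure contains every attribute of R2, so R1 ∩ R2 → R2. The join is lossless.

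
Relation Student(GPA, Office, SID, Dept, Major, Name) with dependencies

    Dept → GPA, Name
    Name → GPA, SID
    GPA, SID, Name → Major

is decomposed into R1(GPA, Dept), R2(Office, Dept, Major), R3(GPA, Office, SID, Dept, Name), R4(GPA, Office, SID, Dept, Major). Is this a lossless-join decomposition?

Chase test. Columns are GPA, Office, SID, Dept, Major, Name; row i has aⱼ where attribute j ∈ Ri, else bᵢⱼ.
Initial tableau (one row per fragment):
  row 1: a1 b12 b13 a4 b15 b16
  row 2: b21 a2 b23 a4 a5 b26
  row 3: a1 a2 a3 a4 b35 a6
  row 4: a1 a2 a3 a4 a5 b46
Rows 1 and 2 agree on Dept; apply Dept→GPA, Name and equate their GPA, Name entries.
Rows 1 and 3 agree on Dept; apply Dept→GPA, Name and equate their GPA, Name entries.
Rows 1 and 4 agree on Dept; apply Dept→GPA, Name and equate their GPA, Name entries.
Rows 1 and 2 agree on Name; apply Name→GPA, SID and equate their GPA, SID entries.
Rows 1 and 3 agree on Name; apply Name→GPA, SID and equate their GPA, SID entries.
Rows 1 and 2 agree on GPA, SID, Name; apply GPA, SID, Name→Major and equate their Major entries.
Rows 1 and 3 agree on GPA, SID, Name; apply GPA, SID, Name→Major and equate their Major entries.
Row 2 is now all distinguished symbols — the join is lossless.

Yes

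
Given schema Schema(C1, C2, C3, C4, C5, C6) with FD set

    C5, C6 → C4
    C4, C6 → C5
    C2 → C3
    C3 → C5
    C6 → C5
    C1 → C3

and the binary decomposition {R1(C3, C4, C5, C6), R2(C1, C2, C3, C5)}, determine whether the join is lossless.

Common attributes: R1 ∩ R2 = {C3, C5}.
No dependency enlarges {C3, C5}, so (C3, C5)⁺ = {C3, C5}.
The closure contains neither all of R1 = {C3, C4, C5, C6} nor all of R2 = {C1, C2, C3, C5}, so the common attributes are not a superkey of either fragment. The join is lossy.

No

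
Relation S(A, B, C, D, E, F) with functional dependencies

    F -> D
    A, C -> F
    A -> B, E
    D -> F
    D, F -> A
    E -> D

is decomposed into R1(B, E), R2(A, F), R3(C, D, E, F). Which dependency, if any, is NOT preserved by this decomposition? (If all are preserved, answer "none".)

F → D lies within R3.
A, C → F: restricted closure across fragments reaches F.
A → B, E: restricted closure across fragments reaches B, E.
D → F lies within R3.
D, F → A: restricted closure across fragments reaches A.
E → D lies within R3.
Every dependency is enforceable on the fragments, so the decomposition is dependency-preserving.

none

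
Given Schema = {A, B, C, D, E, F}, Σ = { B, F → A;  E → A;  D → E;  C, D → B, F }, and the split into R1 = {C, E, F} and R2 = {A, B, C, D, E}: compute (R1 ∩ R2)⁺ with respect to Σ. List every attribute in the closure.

R1 ∩ R2 = {C, E}.
E → A applies, adding A
Closure: {A, C, E}.

A, C, E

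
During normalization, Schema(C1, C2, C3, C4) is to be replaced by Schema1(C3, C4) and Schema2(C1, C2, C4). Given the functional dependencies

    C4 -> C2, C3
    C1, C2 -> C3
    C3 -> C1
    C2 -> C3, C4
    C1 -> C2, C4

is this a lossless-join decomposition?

Common attributes: Schema1 ∩ Schema2 = {C4}.
Closure of {C4}: C4 → C2, C3 applies, adding C2, C3; C3 → C1 applies, adding C1. So (C4)⁺ = {C1, C2, C3, C4}.
This closure contains every attribute of Schema1, so Schema1 ∩ Schema2 → Schema1. The join is lossless.

Yes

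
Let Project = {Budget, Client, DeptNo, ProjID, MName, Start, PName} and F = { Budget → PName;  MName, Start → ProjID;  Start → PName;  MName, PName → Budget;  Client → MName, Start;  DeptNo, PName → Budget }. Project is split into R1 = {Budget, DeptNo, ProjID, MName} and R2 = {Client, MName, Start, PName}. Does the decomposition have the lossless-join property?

No

Common attributes: R1 ∩ R2 = {MName}.
No dependency enlarges {MName}, so (MName)⁺ = {MName}.
The closure contains neither all of R1 = {Budget, DeptNo, ProjID, MName} nor all of R2 = {Client, MName, Start, PName}, so the common attributes are not a superkey of either fragment. The join is lossy.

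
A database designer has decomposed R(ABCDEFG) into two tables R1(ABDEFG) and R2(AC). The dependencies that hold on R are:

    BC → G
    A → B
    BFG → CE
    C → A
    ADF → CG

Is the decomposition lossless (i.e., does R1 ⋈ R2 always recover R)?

No

Common attributes: R1 ∩ R2 = {A}.
Closure of {A}: A → B applies, adding B. So (A)⁺ = {AB}.
The closure contains neither all of R1 = {ABDEFG} nor all of R2 = {AC}, so the common attributes are not a superkey of either fragment. The join is lossy.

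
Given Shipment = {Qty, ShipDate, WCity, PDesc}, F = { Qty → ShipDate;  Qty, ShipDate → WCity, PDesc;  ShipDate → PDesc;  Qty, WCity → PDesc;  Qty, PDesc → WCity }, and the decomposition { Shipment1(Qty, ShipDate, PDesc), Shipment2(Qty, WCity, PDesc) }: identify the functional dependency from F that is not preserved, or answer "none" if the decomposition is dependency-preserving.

none

Qty → ShipDate lies within Shipment1.
Qty, ShipDate → WCity, PDesc: restricted closure across fragments reaches WCity, PDesc.
ShipDate → PDesc lies within Shipment1.
Qty, WCity → PDesc lies within Shipment2.
Qty, PDesc → WCity lies within Shipment2.
Every dependency is enforceable on the fragments, so the decomposition is dependency-preserving.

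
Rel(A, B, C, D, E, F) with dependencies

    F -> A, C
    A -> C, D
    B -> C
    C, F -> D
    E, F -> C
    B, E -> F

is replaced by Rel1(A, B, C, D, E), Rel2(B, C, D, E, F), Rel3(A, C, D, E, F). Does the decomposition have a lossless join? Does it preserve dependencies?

Lossless test (chase): Rows 2 and 3 agree on F; apply F→A, C and equate their A, C entries. Rows 1 and 2 agree on B, E; apply B, E→F and equate their F entries. Row 1 is now all distinguished symbols — the join is lossless.
Dependency preservation: every FD's attributes lie within a single fragment, so each can be enforced locally — preserved.

lossless and dependency-preserving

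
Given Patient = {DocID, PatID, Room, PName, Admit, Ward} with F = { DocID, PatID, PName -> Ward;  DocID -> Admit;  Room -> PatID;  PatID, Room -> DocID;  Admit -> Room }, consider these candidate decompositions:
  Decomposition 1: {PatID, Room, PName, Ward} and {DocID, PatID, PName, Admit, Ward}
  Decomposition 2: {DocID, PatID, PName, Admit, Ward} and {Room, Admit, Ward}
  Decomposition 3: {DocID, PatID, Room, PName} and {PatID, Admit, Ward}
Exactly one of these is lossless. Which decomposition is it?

Decomposition 1: common = {PatID, PName, Ward}, closure = {PatID, PName, Ward} → lossy.
Decomposition 2: common = {Admit, Ward}, closure = {DocID, PatID, Room, Admit, Ward} → lossless.
Decomposition 3: common = {PatID}, closure = {PatID} → lossy.

Decomposition 2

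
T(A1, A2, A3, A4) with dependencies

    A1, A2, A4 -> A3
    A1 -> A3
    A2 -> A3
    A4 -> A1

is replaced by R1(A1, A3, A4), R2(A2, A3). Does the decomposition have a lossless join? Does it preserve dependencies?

Lossless test: (A3)⁺ = {A3}, which is a superkey of neither fragment — lossy.
Dependency preservation: A1, A2, A4 → A3 is not contained in any single fragment, but the restricted closure of its left-hand side across the fragments still reaches the right-hand side; the remaining FDs each lie inside some fragment. All dependencies are preserved.

lossy but dependency-preserving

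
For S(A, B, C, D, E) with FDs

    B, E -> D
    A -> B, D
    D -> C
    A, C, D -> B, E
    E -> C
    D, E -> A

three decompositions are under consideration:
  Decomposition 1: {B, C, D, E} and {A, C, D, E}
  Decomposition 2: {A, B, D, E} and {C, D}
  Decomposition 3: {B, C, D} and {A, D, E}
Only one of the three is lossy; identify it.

Decomposition 1: common = {C, D, E}, closure = {A, B, C, D, E} → lossless.
Decomposition 2: common = {D}, closure = {C, D} → lossless.
Decomposition 3: common = {D}, closure = {C, D} → lossy.

Decomposition 3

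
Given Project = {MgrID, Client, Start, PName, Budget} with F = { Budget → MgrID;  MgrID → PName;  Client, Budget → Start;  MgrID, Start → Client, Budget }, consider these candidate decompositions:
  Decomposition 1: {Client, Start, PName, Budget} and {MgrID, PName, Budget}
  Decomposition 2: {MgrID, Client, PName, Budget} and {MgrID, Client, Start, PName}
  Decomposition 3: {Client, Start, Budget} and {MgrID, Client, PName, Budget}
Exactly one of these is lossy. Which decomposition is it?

Decomposition 1: common = {PName, Budget}, closure = {MgrID, PName, Budget} → lossless.
Decomposition 2: common = {MgrID, Client, PName}, closure = {MgrID, Client, PName} → lossy.
Decomposition 3: common = {Client, Budget}, closure = {MgrID, Client, Start, PName, Budget} → lossless.

Decomposition 2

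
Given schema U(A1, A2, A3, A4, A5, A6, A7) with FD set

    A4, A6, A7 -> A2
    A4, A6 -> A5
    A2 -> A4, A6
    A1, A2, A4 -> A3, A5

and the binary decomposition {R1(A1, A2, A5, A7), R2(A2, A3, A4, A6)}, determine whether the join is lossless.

No

Common attributes: R1 ∩ R2 = {A2}.
Closure of {A2}: A2 → A4, A6 applies, adding A4, A6; A4, A6 → A5 applies, adding A5. So (A2)⁺ = {A2, A4, A5, A6}.
The closure contains neither all of R1 = {A1, A2, A5, A7} nor all of R2 = {A2, A3, A4, A6}, so the common attributes are not a superkey of either fragment. The join is lossy.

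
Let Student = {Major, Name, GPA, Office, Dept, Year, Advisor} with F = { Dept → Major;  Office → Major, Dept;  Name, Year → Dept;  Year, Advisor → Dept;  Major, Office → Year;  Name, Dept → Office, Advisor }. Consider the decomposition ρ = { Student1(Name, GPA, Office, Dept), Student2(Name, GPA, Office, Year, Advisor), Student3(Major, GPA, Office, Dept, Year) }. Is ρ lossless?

Yes

Chase test. Columns are Major, Name, GPA, Office, Dept, Year, Advisor; row i has aⱼ where attribute j ∈ Studenti, else bᵢⱼ.
Initial tableau (one row per fragment):
  row 1: b11 a2 a3 a4 a5 b16 b17
  row 2: b21 a2 a3 a4 b25 a6 a7
  row 3: a1 b32 a3 a4 a5 a6 b37
Rows 1 and 3 agree on Dept; apply Dept→Major and equate their Major entries.
Rows 1 and 2 agree on Office; apply Office→Major, Dept and equate their Major, Dept entries.
Rows 1 and 2 agree on Major, Office; apply Major, Office→Year and equate their Year entries.
Rows 1 and 2 agree on Name, Dept; apply Name, Dept→Office, Advisor and equate their Office, Advisor entries.
Row 1 is now all distinguished symbols — the join is lossless.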